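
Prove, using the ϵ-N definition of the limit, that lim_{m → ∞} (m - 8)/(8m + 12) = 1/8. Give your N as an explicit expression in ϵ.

Let ϵ > 0 be given. For m ≥ 1, |(m - 8)/(8m + 12) − (1/8)| = |-76|/(8(8m + 12)) = 76/(8(8m + 12)).
Since 8m + 12 ≥ 8m for m ≥ 1, this is ≤ 76/(8·8m) = (19/16)/m.
So |(m - 8)/(8m + 12) − (1/8)| < ϵ whenever m > (19/16)/ϵ.
Take N = (19/16)/ϵ. If m > N then |(m - 8)/(8m + 12) − (1/8)| ≤ (19/16)/m < ϵ.

N = (19/16)/ϵ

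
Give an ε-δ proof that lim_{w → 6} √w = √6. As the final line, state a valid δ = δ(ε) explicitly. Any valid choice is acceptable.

Let ε > 0. We want δ > 0 such that 0 < |w − 6| < δ implies |√w − √6| < ε.
Multiplying by the conjugate, |√w − √6| = |w − 6|/(√w + √6).
Restrict δ ≤ 6 so that |w − 6| < 6 forces w > 0, and then √w + √6 > √6.
Hence |√w − √6| < |w − 6|/√6, which is < ε once |w − 6| < √6·ε.
Take δ = min(6, √6·ε). If 0 < |w − 6| < δ then w > 0 and |√w − √6| < |w − 6|/√6 < ε.

δ = min(6, √6·ε)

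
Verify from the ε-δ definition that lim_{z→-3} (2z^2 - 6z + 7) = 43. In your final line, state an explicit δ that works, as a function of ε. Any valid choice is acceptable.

Suppose ε > 0. We want δ > 0 such that 0 < |z + 3| < δ implies |(2z^2 - 6z + 7) − 43| < ε.
(2z^2 - 6z + 7) − 43 = 2z^2 - 6z - 36 = (z + 3)(2z - 12).
So |(2z^2 - 6z + 7) − 43| = |z + 3|·|2z - 12|.
Assume first that |z + 3| < 2, so |z| < 5. Then |2z - 12| ≤ 2·5 + 12 = 22.
Hence |(2z^2 - 6z + 7) − 43| ≤ 22|z + 3| < ε provided |z + 3| < ε/22.
Take δ = min(2, ε/22). Then 0 < |z + 3| < δ gives both |z + 3| < 2 and |z + 3| < ε/22, so |(2z^2 - 6z + 7) − 43| < ε.

δ = min(2, ε/22)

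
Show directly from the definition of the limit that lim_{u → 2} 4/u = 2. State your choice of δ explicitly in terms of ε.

δ = min(1, (1/2)ε)

Let ε > 0 be given. We seek δ > 0 such that 0 < |u − 2| < δ implies |4/u − 2| < ε.
|4/u − 2| = 4·|2 − u|/(2·|u|) = 4|u − 2|/(2|u|).
Require δ ≤ 1 so that |u| > 2 − 1 = 1, hence 2|u| > 2.
Then |4/u − 2| < 4|u − 2|/2, which is < ε when |u − 2| < (1/2)ε.
Take δ = min(1, (1/2)ε). Then 0 < |u − 2| < δ gives both |u − 2| < 1 and |u − 2| < (1/2)ε, so |4/u − 2| < ε.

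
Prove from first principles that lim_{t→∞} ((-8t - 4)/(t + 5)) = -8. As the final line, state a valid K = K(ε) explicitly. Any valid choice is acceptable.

Let ε > 0. We seek K > 0 such that t > K implies |(-8t - 4)/(t + 5) + 8| < ε.
(-8t - 4)/(t + 5) + 8 = ((-8t - 4) − (-8)(t + 5)) / ((t + 5)) = 36/((t + 5)).
For t > 0 we have t + 5 > t, so |(-8t - 4)/(t + 5) + 8| = 36/((t + 5)) < 36/(t) = 36/t.
Thus |(-8t - 4)/(t + 5) + 8| < ε whenever t > 36/ε.
Take K = 36/ε. If t > K then |(-8t - 4)/(t + 5) + 8| < 36/t < ε.

K = 36/ε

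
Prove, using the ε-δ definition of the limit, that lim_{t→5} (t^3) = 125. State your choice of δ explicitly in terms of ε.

δ = min(1, ε/91)

Suppose ε > 0. We seek δ > 0 with 0 < |t − 5| < δ ⇒ |t^3 − 125| < ε.
Factor: t^3 − 125 = (t − 5)(t^2 + 5t + 25), so |t^3 − 125| = |t − 5|·|t^2 + 5t + 25|.
Restrict δ ≤ 1. Then |t − 5| < 1 gives |t| < 6, so by the triangle inequality |t^2 + 5t + 25| ≤ 6^2 + 5·6 + 25 = 91.
Hence |t^3 − 125| ≤ 91|t − 5|, which is < ε once |t − 5| < ε/91.
Take δ = min(1, ε/91). If 0 < |t − 5| < δ then both bounds hold and |t^3 − 125| ≤ 91|t − 5| < 91·(ε/91) = ε.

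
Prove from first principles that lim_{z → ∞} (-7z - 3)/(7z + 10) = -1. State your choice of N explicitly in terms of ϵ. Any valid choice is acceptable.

Fix ϵ > 0. We seek N > 0 such that z > N implies |(-7z - 3)/(7z + 10) + 1| < ϵ.
(-7z - 3)/(7z + 10) + 1 = (7(-7z - 3) − (-7)(7z + 10)) / (7(7z + 10)) = 49/(7(7z + 10)).
For z > 0 we have 7z + 10 > 7z, so |(-7z - 3)/(7z + 10) + 1| = 49/(7(7z + 10)) < 49/(7·7z) = 1/z.
Thus |(-7z - 3)/(7z + 10) + 1| < ϵ whenever z > 1/ϵ.
Take N = 1/ϵ. If z > N then |(-7z - 3)/(7z + 10) + 1| < 1/z < ϵ.

N = 1/ϵ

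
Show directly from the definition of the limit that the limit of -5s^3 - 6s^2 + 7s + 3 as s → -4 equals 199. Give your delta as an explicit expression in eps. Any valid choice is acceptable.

delta = min(2, eps/313)

Let eps > 0. We want delta > 0 such that 0 < |s + 4| < delta implies |(-5s^3 - 6s^2 + 7s + 3) − 199| < eps.
(-5s^3 - 6s^2 + 7s + 3) − 199 = -5s^3 - 6s^2 + 7s - 196 = (s + 4)(-5s^2 + 14s - 49).
So |(-5s^3 - 6s^2 + 7s + 3) − 199| = |s + 4|·|-5s^2 + 14s - 49|.
Assume first that |s + 4| < 2, so |s| < 6. Then |-5s^2 + 14s - 49| ≤ 5·6^2 + 14·6 + 49 = 313.
Hence |(-5s^3 - 6s^2 + 7s + 3) − 199| ≤ 313|s + 4| < eps provided |s + 4| < eps/313.
Take delta = min(2, eps/313). Then 0 < |s + 4| < delta gives both |s + 4| < 2 and |s + 4| < eps/313, so |(-5s^3 - 6s^2 + 7s + 3) − 199| < eps.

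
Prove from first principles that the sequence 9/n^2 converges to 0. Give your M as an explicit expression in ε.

M = (9/ε)^{1/2}

Fix ε > 0. For n ≥ 1, |9/n^2 − 0| = 9/n^2.
9/n^2 < ε ⇔ n^2 > 9/ε ⇔ n > (9/ε)^{1/2}.
Take M = (9/ε)^{1/2}. Then n > M implies 9/n^2 < ε.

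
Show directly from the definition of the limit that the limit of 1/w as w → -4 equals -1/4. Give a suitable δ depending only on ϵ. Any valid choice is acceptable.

Suppose ϵ > 0. We seek δ > 0 such that 0 < |w + 4| < δ implies |1/w + 1/4| < ϵ.
|1/w + 1/4| = |-4 − w|/(4·|w|) = |w + 4|/(4|w|).
Restrict δ ≤ 2. Then |w + 4| < 2 gives |w| > 2, so 4|w| > 8.
Then |1/w + 1/4| < |w + 4|/8, which is < ϵ when |w + 4| < 8ϵ.
Take δ = min(2, 8ϵ). Then 0 < |w + 4| < δ gives both |w + 4| < 2 and |w + 4| < 8ϵ, so |1/w + 1/4| < ϵ.

δ = min(2, 8ϵ)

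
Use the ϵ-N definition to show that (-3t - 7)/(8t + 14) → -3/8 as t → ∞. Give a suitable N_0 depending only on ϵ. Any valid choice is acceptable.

N_0 = (7/32)/ϵ

Let ϵ > 0. We seek N_0 > 0 such that t > N_0 implies |(-3t - 7)/(8t + 14) + 3/8| < ϵ.
(-3t - 7)/(8t + 14) + 3/8 = (8(-3t - 7) − (-3)(8t + 14)) / (8(8t + 14)) = -14/(8(8t + 14)).
For t > 0 we have 8t + 14 > 8t, so |(-3t - 7)/(8t + 14) + 3/8| = 14/(8(8t + 14)) < 14/(8·8t) = (7/32)/t.
Thus |(-3t - 7)/(8t + 14) + 3/8| < ϵ whenever t > (7/32)/ϵ.
Take N_0 = (7/32)/ϵ. If t > N_0 then |(-3t - 7)/(8t + 14) + 3/8| < (7/32)/t < ϵ.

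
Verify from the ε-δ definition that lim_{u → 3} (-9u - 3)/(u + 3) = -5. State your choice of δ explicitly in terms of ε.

Suppose ε > 0. We want δ > 0 with 0 < |u − 3| < δ ⇒ |(-9u - 3)/(u + 3) + 5| < ε.
Combining over a common denominator, (-9u - 3)/(u + 3) + 5 = [(-9u - 3)·6 − (-30)·(u + 3)] / [6·(u + 3)] = -24(u − 3) / (6(u + 3)).
So |(-9u - 3)/(u + 3) + 5| = 24|u − 3| / (6·|u + 3|).
Require δ ≤ 3, so |u + 3| ≥ |6| − |u − 3| > 6 − 3 = 3.
Hence |(-9u - 3)/(u + 3) + 5| < 24|u − 3|/(6·3) = (4/3)|u − 3|, which is < ε once |u − 3| < (3/4)ε.
Take δ = min(3, (3/4)ε). Then 0 < |u − 3| < δ forces both bounds, so |(-9u - 3)/(u + 3) + 5| < ε.

δ = min(3, (3/4)ε)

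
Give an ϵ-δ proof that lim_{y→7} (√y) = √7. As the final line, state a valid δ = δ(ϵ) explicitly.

Let ϵ > 0. We want δ > 0 such that 0 < |y − 7| < δ implies |√y − √7| < ϵ.
Rationalise: √y − √7 = (y − 7)/(√y + √7), so |√y − √7| = |y − 7|/(√y + √7).
Restrict δ ≤ 7 so that |y − 7| < 7 forces y > 0, and then √y + √7 > √7.
Hence |√y − √7| < |y − 7|/√7, which is < ϵ once |y − 7| < √7·ϵ.
Take δ = min(7, √7·ϵ). If 0 < |y − 7| < δ then y > 0 and |√y − √7| < |y − 7|/√7 < ϵ.

δ = min(7, √7·ϵ)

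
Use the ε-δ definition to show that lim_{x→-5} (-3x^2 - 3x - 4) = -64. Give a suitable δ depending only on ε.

δ = min(2, ε/33)

Let ε > 0. We want δ > 0 such that 0 < |x + 5| < δ implies |(-3x^2 - 3x - 4) + 64| < ε.
(-3x^2 - 3x - 4) + 64 = -3x^2 - 3x + 60 = (x + 5)(-3x + 12).
So |(-3x^2 - 3x - 4) + 64| = |x + 5|·|-3x + 12|.
Require δ ≤ 2. Then |x + 5| < 2 gives |x| < 7, and by the triangle inequality |-3x + 12| ≤ 3·7 + 12 = 33.
Hence |(-3x^2 - 3x - 4) + 64| ≤ 33|x + 5| < ε provided |x + 5| < ε/33.
Choosing δ = min(2, ε/33) ensures both conditions, hence |(-3x^2 - 3x - 4) + 64| < ε.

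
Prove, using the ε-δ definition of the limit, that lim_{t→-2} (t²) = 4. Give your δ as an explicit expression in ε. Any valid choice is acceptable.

δ = min(2, ε/6)

Fix ε > 0. We seek δ > 0 with 0 < |t + 2| < δ ⇒ |t² − 4| < ε.
Factor: t² − 4 = (t + 2)(t - 2), so |t² − 4| = |t + 2|·|t - 2|.
Restrict δ ≤ 2. Then |t + 2| < 2 gives |t| < 4, so by the triangle inequality |t - 2| ≤ 4 + 2 = 6.
Hence |t² − 4| ≤ 6|t + 2|, which is < ε once |t + 2| < ε/6.
Take δ = min(2, ε/6). If 0 < |t + 2| < δ then both bounds hold and |t² − 4| ≤ 6|t + 2| < 6·(ε/6) = ε.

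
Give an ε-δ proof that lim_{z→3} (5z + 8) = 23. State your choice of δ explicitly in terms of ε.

δ = ε/5

Suppose ε > 0. We need δ > 0 so that 0 < |z − 3| < δ implies |(5z + 8) − 23| < ε.
Since (5z + 8) − 23 = 5(z − 3), we have |(5z + 8) − 23| = 5|z − 3|.
Thus it suffices that |z − 3| < ε/5.
Choosing δ = ε/5 gives |(5z + 8) − 23| = 5|z − 3| < ε whenever |z − 3| < δ.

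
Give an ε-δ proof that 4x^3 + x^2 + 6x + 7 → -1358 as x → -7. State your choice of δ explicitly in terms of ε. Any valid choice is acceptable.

δ = min(1, ε/667)

Fix ε > 0. We want δ > 0 such that 0 < |x + 7| < δ implies |(4x^3 + x^2 + 6x + 7) + 1358| < ε.
(4x^3 + x^2 + 6x + 7) + 1358 = 4x^3 + x^2 + 6x + 1365 = (x + 7)(4x^2 - 27x + 195).
So |(4x^3 + x^2 + 6x + 7) + 1358| = |x + 7|·|4x^2 - 27x + 195|.
Require δ ≤ 1. Then |x + 7| < 1 gives |x| < 8, and by the triangle inequality |4x^2 - 27x + 195| ≤ 4·8^2 + 27·8 + 195 = 667.
Hence |(4x^3 + x^2 + 6x + 7) + 1358| ≤ 667|x + 7| < ε provided |x + 7| < ε/667.
Choosing δ = min(1, ε/667) ensures both conditions, hence |(4x^3 + x^2 + 6x + 7) + 1358| < ε.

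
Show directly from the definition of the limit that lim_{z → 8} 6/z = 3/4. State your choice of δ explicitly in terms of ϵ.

δ = min(4, (16/3)ϵ)

Suppose ϵ > 0. We seek δ > 0 such that 0 < |z − 8| < δ implies |6/z − (3/4)| < ϵ.
|6/z − (3/4)| = 6·|8 − z|/(8·|z|) = 6|z − 8|/(8|z|).
Restrict δ ≤ 4. Then |z − 8| < 4 gives |z| > 4, so 8|z| > 32.
Then |6/z − (3/4)| < 6|z − 8|/32, which is < ϵ when |z − 8| < (16/3)ϵ.
Take δ = min(4, (16/3)ϵ). Then 0 < |z − 8| < δ gives both |z − 8| < 4 and |z − 8| < (16/3)ϵ, so |6/z − (3/4)| < ϵ.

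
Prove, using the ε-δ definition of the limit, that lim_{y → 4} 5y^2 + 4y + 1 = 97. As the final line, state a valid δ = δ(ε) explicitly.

δ = min(1, ε/49)

Fix ε > 0. We want δ > 0 such that 0 < |y − 4| < δ implies |(5y^2 + 4y + 1) − 97| < ε.
(5y^2 + 4y + 1) − 97 = 5y^2 + 4y - 96 = (y − 4)(5y + 24).
So |(5y^2 + 4y + 1) − 97| = |y − 4|·|5y + 24|.
Require δ ≤ 1. Then |y − 4| < 1 gives |y| < 5, and by the triangle inequality |5y + 24| ≤ 5·5 + 24 = 49.
Hence |(5y^2 + 4y + 1) − 97| ≤ 49|y − 4| < ε provided |y − 4| < ε/49.
Choosing δ = min(1, ε/49) ensures both conditions, hence |(5y^2 + 4y + 1) − 97| < ε.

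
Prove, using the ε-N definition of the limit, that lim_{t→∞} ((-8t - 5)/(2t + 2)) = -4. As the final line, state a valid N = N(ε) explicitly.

Suppose ε > 0. We seek N > 0 such that t > N implies |(-8t - 5)/(2t + 2) + 4| < ε.
(-8t - 5)/(2t + 2) + 4 = (2(-8t - 5) − (-8)(2t + 2)) / (2(2t + 2)) = 6/(2(2t + 2)).
For t > 0 we have 2t + 2 > 2t, so |(-8t - 5)/(2t + 2) + 4| = 6/(2(2t + 2)) < 6/(2·2t) = (3/2)/t.
Thus |(-8t - 5)/(2t + 2) + 4| < ε whenever t > (3/2)/ε.
Take N = (3/2)/ε. If t > N then |(-8t - 5)/(2t + 2) + 4| < (3/2)/t < ε.

N = (3/2)/ε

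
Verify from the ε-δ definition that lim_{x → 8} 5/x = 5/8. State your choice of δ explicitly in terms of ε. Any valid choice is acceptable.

δ = min(4, (32/5)ε)

Let ε > 0. We seek δ > 0 such that 0 < |x − 8| < δ implies |5/x − (5/8)| < ε.
|5/x − (5/8)| = 5·|8 − x|/(8·|x|) = 5|x − 8|/(8|x|).
Require δ ≤ 4 so that |x| > 8 − 4 = 4, hence 8|x| > 32.
Then |5/x − (5/8)| < 5|x − 8|/32, which is < ε when |x − 8| < (32/5)ε.
Take δ = min(4, (32/5)ε). Then 0 < |x − 8| < δ gives both |x − 8| < 4 and |x − 8| < (32/5)ε, so |5/x − (5/8)| < ε.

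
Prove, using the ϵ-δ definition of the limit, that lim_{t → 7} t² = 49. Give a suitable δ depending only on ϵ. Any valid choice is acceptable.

Suppose ϵ > 0. We seek δ > 0 with 0 < |t − 7| < δ ⇒ |t² − 49| < ϵ.
Factor: t² − 49 = (t − 7)(t + 7), so |t² − 49| = |t − 7|·|t + 7|.
Impose δ ≤ 2 so that |t| < 9; then |t + 7| ≤ 16.
Hence |t² − 49| ≤ 16|t − 7|, which is < ϵ once |t − 7| < ϵ/16.
Take δ = min(2, ϵ/16). If 0 < |t − 7| < δ then both bounds hold and |t² − 49| ≤ 16|t − 7| < 16·(ϵ/16) = ϵ.

δ = min(2, ϵ/16)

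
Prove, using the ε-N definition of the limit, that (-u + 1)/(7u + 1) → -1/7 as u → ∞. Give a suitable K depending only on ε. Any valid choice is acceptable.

K = (8/49)/ε

Suppose ε > 0. We seek K > 0 such that u > K implies |(-u + 1)/(7u + 1) + 1/7| < ε.
(-u + 1)/(7u + 1) + 1/7 = (7(-u + 1) − (-1)(7u + 1)) / (7(7u + 1)) = 8/(7(7u + 1)).
For u > 0 we have 7u + 1 > 7u, so |(-u + 1)/(7u + 1) + 1/7| = 8/(7(7u + 1)) < 8/(7·7u) = (8/49)/u.
Thus |(-u + 1)/(7u + 1) + 1/7| < ε whenever u > (8/49)/ε.
Take K = (8/49)/ε. If u > K then |(-u + 1)/(7u + 1) + 1/7| < (8/49)/u < ε.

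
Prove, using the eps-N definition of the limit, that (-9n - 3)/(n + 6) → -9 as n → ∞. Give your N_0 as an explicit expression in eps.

Suppose eps > 0. For n ≥ 1, |(-9n - 3)/(n + 6) + 9| = |51|/((n + 6)) = 51/((n + 6)).
Since n + 6 ≥ n for n ≥ 1, this is ≤ 51/(n) = 51/n.
So |(-9n - 3)/(n + 6) + 9| < eps whenever n > 51/eps.
Take N_0 = 51/eps. If n > N_0 then |(-9n - 3)/(n + 6) + 9| ≤ 51/n < eps.

N_0 = 51/eps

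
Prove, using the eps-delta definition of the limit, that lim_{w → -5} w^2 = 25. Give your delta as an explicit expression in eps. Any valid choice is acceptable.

Suppose eps > 0. We seek delta > 0 with 0 < |w + 5| < delta ⇒ |w^2 − 25| < eps.
Factor: w^2 − 25 = (w + 5)(w - 5), so |w^2 − 25| = |w + 5|·|w - 5|.
Restrict delta ≤ 1. Then |w + 5| < 1 gives |w| < 6, so by the triangle inequality |w - 5| ≤ 6 + 5 = 11.
Hence |w^2 − 25| ≤ 11|w + 5|, which is < eps once |w + 5| < eps/11.
Take delta = min(1, eps/11). If 0 < |w + 5| < delta then both bounds hold and |w^2 − 25| ≤ 11|w + 5| < 11·(eps/11) = eps.

delta = min(1, eps/11)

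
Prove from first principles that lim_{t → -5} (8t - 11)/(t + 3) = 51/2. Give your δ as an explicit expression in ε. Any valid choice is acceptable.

Let ε > 0. We want δ > 0 with 0 < |t + 5| < δ ⇒ |(8t - 11)/(t + 3) − (51/2)| < ε.
Combining over a common denominator, (8t - 11)/(t + 3) − (51/2) = [(8t - 11)·(-2) − (-51)·(t + 3)] / [(-2)·(t + 3)] = 35(t + 5) / ((-2)(t + 3)).
So |(8t - 11)/(t + 3) − (51/2)| = 35|t + 5| / (2·|t + 3|).
Restrict δ ≤ 1. Then |t + 5| < 1 gives |t + 3| = |(t + 5) + (-2)| ≥ 2 − 1 = 1.
Hence |(8t - 11)/(t + 3) − (51/2)| < 35|t + 5|/(2·1) = (35/2)|t + 5|, which is < ε once |t + 5| < (2/35)ε.
Take δ = min(1, (2/35)ε). Then 0 < |t + 5| < δ forces both bounds, so |(8t - 11)/(t + 3) − (51/2)| < ε.

δ = min(1, (2/35)ε)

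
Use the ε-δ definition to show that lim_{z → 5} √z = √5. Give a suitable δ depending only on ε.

δ = min(5, √5·ε)

Let ε > 0. We want δ > 0 such that 0 < |z − 5| < δ implies |√z − √5| < ε.
Multiplying by the conjugate, |√z − √5| = |z − 5|/(√z + √5).
Restrict δ ≤ 5 so that |z − 5| < 5 forces z > 0, and then √z + √5 > √5.
Hence |√z − √5| < |z − 5|/√5, which is < ε once |z − 5| < √5·ε.
Take δ = min(5, √5·ε). If 0 < |z − 5| < δ then z > 0 and |√z − √5| < |z − 5|/√5 < ε.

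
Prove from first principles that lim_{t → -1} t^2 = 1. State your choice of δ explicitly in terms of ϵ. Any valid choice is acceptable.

Let ϵ > 0. We seek δ > 0 with 0 < |t + 1| < δ ⇒ |t^2 − 1| < ϵ.
Factor: t^2 − 1 = (t + 1)(t - 1), so |t^2 − 1| = |t + 1|·|t - 1|.
Impose δ ≤ 1 so that |t| < 2; then |t - 1| ≤ 3.
Hence |t^2 − 1| ≤ 3|t + 1|, which is < ϵ once |t + 1| < ϵ/3.
Take δ = min(1, ϵ/3). If 0 < |t + 1| < δ then both bounds hold and |t^2 − 1| ≤ 3|t + 1| < 3·(ϵ/3) = ϵ.

δ = min(1, ϵ/3)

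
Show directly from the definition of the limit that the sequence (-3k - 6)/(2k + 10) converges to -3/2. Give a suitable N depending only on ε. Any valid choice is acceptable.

Let ε > 0 be given. For k ≥ 1, |(-3k - 6)/(2k + 10) + 3/2| = |18|/(2(2k + 10)) = 18/(2(2k + 10)).
Since 2k + 10 ≥ 2k for k ≥ 1, this is ≤ 18/(2·2k) = (9/2)/k.
So |(-3k - 6)/(2k + 10) + 3/2| < ε whenever k > (9/2)/ε.
Take N = (9/2)/ε. If k > N then |(-3k - 6)/(2k + 10) + 3/2| ≤ (9/2)/k < ε.

N = (9/2)/ε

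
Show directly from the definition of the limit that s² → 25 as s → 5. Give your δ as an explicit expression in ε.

δ = min(1, ε/11)

Fix ε > 0. We seek δ > 0 with 0 < |s − 5| < δ ⇒ |s² − 25| < ε.
Factor: s² − 25 = (s − 5)(s + 5), so |s² − 25| = |s − 5|·|s + 5|.
Restrict δ ≤ 1. Then |s − 5| < 1 gives |s| < 6, so by the triangle inequality |s + 5| ≤ 6 + 5 = 11.
Hence |s² − 25| ≤ 11|s − 5|, which is < ε once |s − 5| < ε/11.
Take δ = min(1, ε/11). If 0 < |s − 5| < δ then both bounds hold and |s² − 25| ≤ 11|s − 5| < 11·(ε/11) = ε.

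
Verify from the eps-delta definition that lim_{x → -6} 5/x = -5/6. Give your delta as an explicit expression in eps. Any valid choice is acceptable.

delta = min(3, (18/5)eps)

Let eps > 0 be given. We seek delta > 0 such that 0 < |x + 6| < delta implies |5/x + 5/6| < eps.
|5/x + 5/6| = 5·|-6 − x|/(6·|x|) = 5|x + 6|/(6|x|).
Require delta ≤ 3 so that |x| > 6 − 3 = 3, hence 6|x| > 18.
Then |5/x + 5/6| < 5|x + 6|/18, which is < eps when |x + 6| < (18/5)eps.
Take delta = min(3, (18/5)eps). Then 0 < |x + 6| < delta gives both |x + 6| < 3 and |x + 6| < (18/5)eps, so |5/x + 5/6| < eps.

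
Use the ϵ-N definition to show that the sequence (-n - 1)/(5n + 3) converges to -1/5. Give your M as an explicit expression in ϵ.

Let ϵ > 0. For n ≥ 1, |(-n - 1)/(5n + 3) + 1/5| = |-2|/(5(5n + 3)) = 2/(5(5n + 3)).
Since 5n + 3 ≥ 5n for n ≥ 1, this is ≤ 2/(5·5n) = (2/25)/n.
So |(-n - 1)/(5n + 3) + 1/5| < ϵ whenever n > (2/25)/ϵ.
Take M = (2/25)/ϵ. If n > M then |(-n - 1)/(5n + 3) + 1/5| ≤ (2/25)/n < ϵ.

M = (2/25)/ϵ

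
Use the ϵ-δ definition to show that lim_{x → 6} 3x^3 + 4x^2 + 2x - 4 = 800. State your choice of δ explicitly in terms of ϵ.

δ = min(1, ϵ/435)

Let ϵ > 0. We want δ > 0 such that 0 < |x − 6| < δ implies |(3x^3 + 4x^2 + 2x - 4) − 800| < ϵ.
(3x^3 + 4x^2 + 2x - 4) − 800 = 3x^3 + 4x^2 + 2x - 804 = (x − 6)(3x^2 + 22x + 134).
So |(3x^3 + 4x^2 + 2x - 4) − 800| = |x − 6|·|3x^2 + 22x + 134|.
Require δ ≤ 1. Then |x − 6| < 1 gives |x| < 7, and by the triangle inequality |3x^2 + 22x + 134| ≤ 3·7^2 + 22·7 + 134 = 435.
Hence |(3x^3 + 4x^2 + 2x - 4) − 800| ≤ 435|x − 6| < ϵ provided |x − 6| < ϵ/435.
Take δ = min(1, ϵ/435). Then 0 < |x − 6| < δ gives both |x − 6| < 1 and |x − 6| < ϵ/435, so |(3x^3 + 4x^2 + 2x - 4) − 800| < ϵ.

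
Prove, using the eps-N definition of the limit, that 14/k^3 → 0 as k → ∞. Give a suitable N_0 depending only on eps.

Suppose eps > 0. For k ≥ 1, |14/k^3 − 0| = 14/k^3.
14/k^3 < eps ⇔ k^3 > 14/eps ⇔ k > (14/eps)^{1/3}.
Take N_0 = (14/eps)^{1/3}. Then k > N_0 implies 14/k^3 < eps.

N_0 = (14/eps)^{1/3}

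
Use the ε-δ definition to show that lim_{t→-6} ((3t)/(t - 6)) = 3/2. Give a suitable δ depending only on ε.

Let ε > 0 be given. We want δ > 0 with 0 < |t + 6| < δ ⇒ |(3t)/(t - 6) − (3/2)| < ε.
Combining over a common denominator, (3t)/(t - 6) − (3/2) = [(3t)·(-12) − (-18)·(t - 6)] / [(-12)·(t - 6)] = -18(t + 6) / ((-12)(t - 6)).
So |(3t)/(t - 6) − (3/2)| = 18|t + 6| / (12·|t − 6|).
Restrict δ ≤ 6. Then |t + 6| < 6 gives |t − 6| = |(t + 6) + (-12)| ≥ 12 − 6 = 6.
Hence |(3t)/(t - 6) − (3/2)| < 18|t + 6|/(12·6) = (1/4)|t + 6|, which is < ε once |t + 6| < 4ε.
Take δ = min(6, 4ε). Then 0 < |t + 6| < δ forces both bounds, so |(3t)/(t - 6) − (3/2)| < ε.

δ = min(6, 4ε)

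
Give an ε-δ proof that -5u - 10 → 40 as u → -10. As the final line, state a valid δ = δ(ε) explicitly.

Let ε > 0 be given. We need δ > 0 so that 0 < |u + 10| < δ implies |(-5u - 10) − 40| < ε.
|(-5u - 10) − 40| = |-5u - 50| = 5|u + 10|.
Thus it suffices that |u + 10| < ε/5.
Take δ = ε/5. If 0 < |u + 10| < δ then |(-5u - 10) − 40| = 5|u + 10| < 5·(ε/5) = ε.

δ = ε/5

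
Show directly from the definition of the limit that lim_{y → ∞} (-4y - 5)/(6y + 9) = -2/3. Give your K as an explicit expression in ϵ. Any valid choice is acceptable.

K = (1/6)/ϵ

Let ϵ > 0 be given. We seek K > 0 such that y > K implies |(-4y - 5)/(6y + 9) + 2/3| < ϵ.
(-4y - 5)/(6y + 9) + 2/3 = (6(-4y - 5) − (-4)(6y + 9)) / (6(6y + 9)) = 6/(6(6y + 9)).
For y > 0 we have 6y + 9 > 6y, so |(-4y - 5)/(6y + 9) + 2/3| = 6/(6(6y + 9)) < 6/(6·6y) = (1/6)/y.
Thus |(-4y - 5)/(6y + 9) + 2/3| < ϵ whenever y > (1/6)/ϵ.
Take K = (1/6)/ϵ. If y > K then |(-4y - 5)/(6y + 9) + 2/3| < (1/6)/y < ϵ.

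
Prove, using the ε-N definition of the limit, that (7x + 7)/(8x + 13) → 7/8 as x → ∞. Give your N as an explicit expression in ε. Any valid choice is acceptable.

N = (35/64)/ε

Let ε > 0 be given. We seek N > 0 such that x > N implies |(7x + 7)/(8x + 13) − (7/8)| < ε.
(7x + 7)/(8x + 13) − (7/8) = (8(7x + 7) − 7(8x + 13)) / (8(8x + 13)) = -35/(8(8x + 13)).
For x > 0 we have 8x + 13 > 8x, so |(7x + 7)/(8x + 13) − (7/8)| = 35/(8(8x + 13)) < 35/(8·8x) = (35/64)/x.
Thus |(7x + 7)/(8x + 13) − (7/8)| < ε whenever x > (35/64)/ε.
Take N = (35/64)/ε. If x > N then |(7x + 7)/(8x + 13) − (7/8)| < (35/64)/x < ε.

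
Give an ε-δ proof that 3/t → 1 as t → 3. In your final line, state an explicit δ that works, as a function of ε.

δ = min(3/2, (3/2)ε)

Suppose ε > 0. We seek δ > 0 such that 0 < |t − 3| < δ implies |3/t − 1| < ε.
|3/t − 1| = 3·|3 − t|/(3·|t|) = 3|t − 3|/(3|t|).
Restrict δ ≤ 3/2. Then |t − 3| < 3/2 gives |t| > 3/2, so 3|t| > 9/2.
Then |3/t − 1| < 3|t − 3|/(9/2), which is < ε when |t − 3| < (3/2)ε.
Take δ = min(3/2, (3/2)ε). Then 0 < |t − 3| < δ gives both |t − 3| < 3/2 and |t − 3| < (3/2)ε, so |3/t − 1| < ε.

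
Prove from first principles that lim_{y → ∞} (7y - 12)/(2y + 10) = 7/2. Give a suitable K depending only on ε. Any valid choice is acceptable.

K = (47/2)/ε

Let ε > 0 be given. We seek K > 0 such that y > K implies |(7y - 12)/(2y + 10) − (7/2)| < ε.
(7y - 12)/(2y + 10) − (7/2) = (2(7y - 12) − 7(2y + 10)) / (2(2y + 10)) = -94/(2(2y + 10)).
For y > 0 we have 2y + 10 > 2y, so |(7y - 12)/(2y + 10) − (7/2)| = 94/(2(2y + 10)) < 94/(2·2y) = (47/2)/y.
Thus |(7y - 12)/(2y + 10) − (7/2)| < ε whenever y > (47/2)/ε.
Take K = (47/2)/ε. If y > K then |(7y - 12)/(2y + 10) − (7/2)| < (47/2)/y < ε.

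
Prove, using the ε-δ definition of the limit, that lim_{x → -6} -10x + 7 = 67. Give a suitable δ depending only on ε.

Suppose ε > 0. We need δ > 0 so that 0 < |x + 6| < δ implies |(-10x + 7) − 67| < ε.
|(-10x + 7) − 67| = |-10x - 60| = 10|x + 6|.
So 10|x + 6| < ε exactly when |x + 6| < ε/10.
Choosing δ = ε/10 gives |(-10x + 7) − 67| = 10|x + 6| < ε whenever |x + 6| < δ.

δ = ε/10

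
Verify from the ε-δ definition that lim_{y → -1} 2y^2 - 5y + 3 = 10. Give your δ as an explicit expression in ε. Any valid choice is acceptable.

δ = min(1, ε/11)

Fix ε > 0. We want δ > 0 such that 0 < |y + 1| < δ implies |(2y^2 - 5y + 3) − 10| < ε.
(2y^2 - 5y + 3) − 10 = 2y^2 - 5y - 7 = (y + 1)(2y - 7).
So |(2y^2 - 5y + 3) − 10| = |y + 1|·|2y - 7|.
Assume first that |y + 1| < 1, so |y| < 2. Then |2y - 7| ≤ 2·2 + 7 = 11.
Hence |(2y^2 - 5y + 3) − 10| ≤ 11|y + 1| < ε provided |y + 1| < ε/11.
Choosing δ = min(1, ε/11) ensures both conditions, hence |(2y^2 - 5y + 3) − 10| < ε.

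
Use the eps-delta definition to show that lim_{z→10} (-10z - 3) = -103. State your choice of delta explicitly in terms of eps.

delta = eps/10

Fix eps > 0. We need delta > 0 so that 0 < |z − 10| < delta implies |(-10z - 3) + 103| < eps.
|(-10z - 3) + 103| = |-10z + 100| = 10|z − 10|.
So 10|z − 10| < eps exactly when |z − 10| < eps/10.
Take delta = eps/10. If 0 < |z − 10| < delta then |(-10z - 3) + 103| = 10|z − 10| < 10·(eps/10) = eps.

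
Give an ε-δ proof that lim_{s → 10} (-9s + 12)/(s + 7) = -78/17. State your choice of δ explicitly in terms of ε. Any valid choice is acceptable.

δ = min(17/2, (289/150)ε)

Suppose ε > 0. We want δ > 0 with 0 < |s − 10| < δ ⇒ |(-9s + 12)/(s + 7) + 78/17| < ε.
Combining over a common denominator, (-9s + 12)/(s + 7) + 78/17 = [(-9s + 12)·17 − (-78)·(s + 7)] / [17·(s + 7)] = -75(s − 10) / (17(s + 7)).
So |(-9s + 12)/(s + 7) + 78/17| = 75|s − 10| / (17·|s + 7|).
Restrict δ ≤ 17/2. Then |s − 10| < 17/2 gives |s + 7| = |(s − 10) + 17| ≥ 17 − 17/2 = 17/2.
Hence |(-9s + 12)/(s + 7) + 78/17| < 75|s − 10|/(17·(17/2)) = (150/289)|s − 10|, which is < ε once |s − 10| < (289/150)ε.
Take δ = min(17/2, (289/150)ε). Then 0 < |s − 10| < δ forces both bounds, so |(-9s + 12)/(s + 7) + 78/17| < ε.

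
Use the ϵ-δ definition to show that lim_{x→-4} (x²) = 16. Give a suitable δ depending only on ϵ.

Suppose ϵ > 0. We seek δ > 0 with 0 < |x + 4| < δ ⇒ |x² − 16| < ϵ.
Factor: x² − 16 = (x + 4)(x - 4), so |x² − 16| = |x + 4|·|x - 4|.
Impose δ ≤ 1 so that |x| < 5; then |x - 4| ≤ 9.
Hence |x² − 16| ≤ 9|x + 4|, which is < ϵ once |x + 4| < ϵ/9.
Take δ = min(1, ϵ/9). If 0 < |x + 4| < δ then both bounds hold and |x² − 16| ≤ 9|x + 4| < 9·(ϵ/9) = ϵ.

δ = min(1, ϵ/9)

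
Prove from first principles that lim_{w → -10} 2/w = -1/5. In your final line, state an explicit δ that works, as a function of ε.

Let ε > 0. We seek δ > 0 such that 0 < |w + 10| < δ implies |2/w + 1/5| < ε.
|2/w + 1/5| = 2·|-10 − w|/(10·|w|) = 2|w + 10|/(10|w|).
Require δ ≤ 5 so that |w| > 10 − 5 = 5, hence 10|w| > 50.
Then |2/w + 1/5| < 2|w + 10|/50, which is < ε when |w + 10| < 25ε.
Take δ = min(5, 25ε). Then 0 < |w + 10| < δ gives both |w + 10| < 5 and |w + 10| < 25ε, so |2/w + 1/5| < ε.

δ = min(5, 25ε)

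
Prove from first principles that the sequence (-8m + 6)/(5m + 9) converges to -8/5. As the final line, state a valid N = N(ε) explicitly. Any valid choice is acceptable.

N = (102/25)/ε

Let ε > 0 be given. For m ≥ 1, |(-8m + 6)/(5m + 9) + 8/5| = |102|/(5(5m + 9)) = 102/(5(5m + 9)).
Since 5m + 9 ≥ 5m for m ≥ 1, this is ≤ 102/(5·5m) = (102/25)/m.
So |(-8m + 6)/(5m + 9) + 8/5| < ε whenever m > (102/25)/ε.
Take N = (102/25)/ε. If m > N then |(-8m + 6)/(5m + 9) + 8/5| ≤ (102/25)/m < ε.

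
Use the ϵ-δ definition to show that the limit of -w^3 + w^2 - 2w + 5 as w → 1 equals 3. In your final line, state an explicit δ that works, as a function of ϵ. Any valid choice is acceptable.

Fix ϵ > 0. We want δ > 0 such that 0 < |w − 1| < δ implies |(-w^3 + w^2 - 2w + 5) − 3| < ϵ.
(-w^3 + w^2 - 2w + 5) − 3 = -w^3 + w^2 - 2w + 2 = (w − 1)(-w^2 - 2).
So |(-w^3 + w^2 - 2w + 5) − 3| = |w − 1|·|-w^2 - 2|.
Require δ ≤ 2. Then |w − 1| < 2 gives |w| < 3, and by the triangle inequality |-w^2 - 2| ≤ 3^2 + 2 = 11.
Hence |(-w^3 + w^2 - 2w + 5) − 3| ≤ 11|w − 1| < ϵ provided |w − 1| < ϵ/11.
Choosing δ = min(2, ϵ/11) ensures both conditions, hence |(-w^3 + w^2 - 2w + 5) − 3| < ϵ.

δ = min(2, ϵ/11)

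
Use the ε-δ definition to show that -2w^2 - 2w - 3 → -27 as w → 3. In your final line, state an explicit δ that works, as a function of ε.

δ = min(1, ε/16)

Let ε > 0. We want δ > 0 such that 0 < |w − 3| < δ implies |(-2w^2 - 2w - 3) + 27| < ε.
(-2w^2 - 2w - 3) + 27 = -2w^2 - 2w + 24 = (w − 3)(-2w - 8).
So |(-2w^2 - 2w - 3) + 27| = |w − 3|·|-2w - 8|.
Assume first that |w − 3| < 1, so |w| < 4. Then |-2w - 8| ≤ 2·4 + 8 = 16.
Hence |(-2w^2 - 2w - 3) + 27| ≤ 16|w − 3| < ε provided |w − 3| < ε/16.
Choosing δ = min(1, ε/16) ensures both conditions, hence |(-2w^2 - 2w - 3) + 27| < ε.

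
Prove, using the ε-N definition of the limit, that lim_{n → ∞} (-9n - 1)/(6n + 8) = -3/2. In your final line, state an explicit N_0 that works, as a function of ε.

Let ε > 0. For n ≥ 1, |(-9n - 1)/(6n + 8) + 3/2| = |66|/(6(6n + 8)) = 66/(6(6n + 8)).
Since 6n + 8 ≥ 6n for n ≥ 1, this is ≤ 66/(6·6n) = (11/6)/n.
So |(-9n - 1)/(6n + 8) + 3/2| < ε whenever n > (11/6)/ε.
Take N_0 = (11/6)/ε. If n > N_0 then |(-9n - 1)/(6n + 8) + 3/2| ≤ (11/6)/n < ε.

N_0 = (11/6)/ε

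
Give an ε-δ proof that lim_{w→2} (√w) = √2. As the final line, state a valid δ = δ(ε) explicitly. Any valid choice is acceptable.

Fix ε > 0. We want δ > 0 such that 0 < |w − 2| < δ implies |√w − √2| < ε.
Rationalise: √w − √2 = (w − 2)/(√w + √2), so |√w − √2| = |w − 2|/(√w + √2).
Restrict δ ≤ 2 so that |w − 2| < 2 forces w > 0, and then √w + √2 > √2.
Hence |√w − √2| < |w − 2|/√2, which is < ε once |w − 2| < √2·ε.
Take δ = min(2, √2·ε). If 0 < |w − 2| < δ then w > 0 and |√w − √2| < |w − 2|/√2 < ε.

δ = min(2, √2·ε)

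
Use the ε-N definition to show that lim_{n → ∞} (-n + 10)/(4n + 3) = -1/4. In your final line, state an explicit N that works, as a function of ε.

Suppose ε > 0. For n ≥ 1, |(-n + 10)/(4n + 3) + 1/4| = |43|/(4(4n + 3)) = 43/(4(4n + 3)).
Since 4n + 3 ≥ 4n for n ≥ 1, this is ≤ 43/(4·4n) = (43/16)/n.
So |(-n + 10)/(4n + 3) + 1/4| < ε whenever n > (43/16)/ε.
Take N = (43/16)/ε. If n > N then |(-n + 10)/(4n + 3) + 1/4| ≤ (43/16)/n < ε.

N = (43/16)/ε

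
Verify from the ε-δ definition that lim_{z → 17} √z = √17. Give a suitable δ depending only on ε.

δ = min(17, √17·ε)

Let ε > 0 be given. We want δ > 0 such that 0 < |z − 17| < δ implies |√z − √17| < ε.
Multiplying by the conjugate, |√z − √17| = |z − 17|/(√z + √17).
Restrict δ ≤ 17 so that |z − 17| < 17 forces z > 0, and then √z + √17 > √17.
Hence |√z − √17| < |z − 17|/√17, which is < ε once |z − 17| < √17·ε.
Take δ = min(17, √17·ε). If 0 < |z − 17| < δ then z > 0 and |√z − √17| < |z − 17|/√17 < ε.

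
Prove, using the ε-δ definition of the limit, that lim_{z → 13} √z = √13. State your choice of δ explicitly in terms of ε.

δ = min(13, √13·ε)

Let ε > 0 be given. We want δ > 0 such that 0 < |z − 13| < δ implies |√z − √13| < ε.
Multiplying by the conjugate, |√z − √13| = |z − 13|/(√z + √13).
Restrict δ ≤ 13 so that |z − 13| < 13 forces z > 0, and then √z + √13 > √13.
Hence |√z − √13| < |z − 13|/√13, which is < ε once |z − 13| < √13·ε.
Take δ = min(13, √13·ε). If 0 < |z − 13| < δ then z > 0 and |√z − √13| < |z − 13|/√13 < ε.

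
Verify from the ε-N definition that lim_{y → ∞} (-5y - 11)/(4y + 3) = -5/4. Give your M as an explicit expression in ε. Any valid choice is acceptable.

M = (29/16)/ε

Suppose ε > 0. We seek M > 0 such that y > M implies |(-5y - 11)/(4y + 3) + 5/4| < ε.
(-5y - 11)/(4y + 3) + 5/4 = (4(-5y - 11) − (-5)(4y + 3)) / (4(4y + 3)) = -29/(4(4y + 3)).
For y > 0 we have 4y + 3 > 4y, so |(-5y - 11)/(4y + 3) + 5/4| = 29/(4(4y + 3)) < 29/(4·4y) = (29/16)/y.
Thus |(-5y - 11)/(4y + 3) + 5/4| < ε whenever y > (29/16)/ε.
Take M = (29/16)/ε. If y > M then |(-5y - 11)/(4y + 3) + 5/4| < (29/16)/y < ε.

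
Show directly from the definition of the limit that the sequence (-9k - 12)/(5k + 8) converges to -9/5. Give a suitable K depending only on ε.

K = (12/25)/ε

Fix ε > 0. For k ≥ 1, |(-9k - 12)/(5k + 8) + 9/5| = |12|/(5(5k + 8)) = 12/(5(5k + 8)).
Since 5k + 8 ≥ 5k for k ≥ 1, this is ≤ 12/(5·5k) = (12/25)/k.
So |(-9k - 12)/(5k + 8) + 9/5| < ε whenever k > (12/25)/ε.
Take K = (12/25)/ε. If k > K then |(-9k - 12)/(5k + 8) + 9/5| ≤ (12/25)/k < ε.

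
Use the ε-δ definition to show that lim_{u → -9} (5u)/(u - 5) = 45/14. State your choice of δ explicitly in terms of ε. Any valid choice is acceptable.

δ = min(7, (98/25)ε)

Let ε > 0. We want δ > 0 with 0 < |u + 9| < δ ⇒ |(5u)/(u - 5) − (45/14)| < ε.
Combining over a common denominator, (5u)/(u - 5) − (45/14) = [(5u)·(-14) − (-45)·(u - 5)] / [(-14)·(u - 5)] = -25(u + 9) / ((-14)(u - 5)).
So |(5u)/(u - 5) − (45/14)| = 25|u + 9| / (14·|u − 5|).
Restrict δ ≤ 7. Then |u + 9| < 7 gives |u − 5| = |(u + 9) + (-14)| ≥ 14 − 7 = 7.
Hence |(5u)/(u - 5) − (45/14)| < 25|u + 9|/(14·7) = (25/98)|u + 9|, which is < ε once |u + 9| < (98/25)ε.
Take δ = min(7, (98/25)ε). Then 0 < |u + 9| < δ forces both bounds, so |(5u)/(u - 5) − (45/14)| < ε.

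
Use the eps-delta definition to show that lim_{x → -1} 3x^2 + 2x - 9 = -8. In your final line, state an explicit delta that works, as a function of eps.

delta = min(1, eps/7)

Fix eps > 0. We want delta > 0 such that 0 < |x + 1| < delta implies |(3x^2 + 2x - 9) + 8| < eps.
(3x^2 + 2x - 9) + 8 = 3x^2 + 2x - 1 = (x + 1)(3x - 1).
So |(3x^2 + 2x - 9) + 8| = |x + 1|·|3x - 1|.
Assume first that |x + 1| < 1, so |x| < 2. Then |3x - 1| ≤ 3·2 + 1 = 7.
Hence |(3x^2 + 2x - 9) + 8| ≤ 7|x + 1| < eps provided |x + 1| < eps/7.
Choosing delta = min(1, eps/7) ensures both conditions, hence |(3x^2 + 2x - 9) + 8| < eps.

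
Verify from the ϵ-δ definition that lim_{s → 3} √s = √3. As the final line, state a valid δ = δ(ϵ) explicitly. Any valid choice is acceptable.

δ = min(3, √3·ϵ)

Let ϵ > 0. We want δ > 0 such that 0 < |s − 3| < δ implies |√s − √3| < ϵ.
Multiplying by the conjugate, |√s − √3| = |s − 3|/(√s + √3).
Restrict δ ≤ 3 so that |s − 3| < 3 forces s > 0, and then √s + √3 > √3.
Hence |√s − √3| < |s − 3|/√3, which is < ϵ once |s − 3| < √3·ϵ.
Take δ = min(3, √3·ϵ). If 0 < |s − 3| < δ then s > 0 and |√s − √3| < |s − 3|/√3 < ϵ.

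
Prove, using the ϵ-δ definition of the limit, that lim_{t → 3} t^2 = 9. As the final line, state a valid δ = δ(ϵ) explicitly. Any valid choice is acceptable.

Suppose ϵ > 0. We seek δ > 0 with 0 < |t − 3| < δ ⇒ |t^2 − 9| < ϵ.
Factor: t^2 − 9 = (t − 3)(t + 3), so |t^2 − 9| = |t − 3|·|t + 3|.
Restrict δ ≤ 2. Then |t − 3| < 2 gives |t| < 5, so by the triangle inequality |t + 3| ≤ 5 + 3 = 8.
Hence |t^2 − 9| ≤ 8|t − 3|, which is < ϵ once |t − 3| < ϵ/8.
Take δ = min(2, ϵ/8). If 0 < |t − 3| < δ then both bounds hold and |t^2 − 9| ≤ 8|t − 3| < 8·(ϵ/8) = ϵ.

δ = min(2, ϵ/8)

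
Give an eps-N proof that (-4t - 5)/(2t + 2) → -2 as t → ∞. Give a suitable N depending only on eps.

Suppose eps > 0. We seek N > 0 such that t > N implies |(-4t - 5)/(2t + 2) + 2| < eps.
(-4t - 5)/(2t + 2) + 2 = (2(-4t - 5) − (-4)(2t + 2)) / (2(2t + 2)) = -2/(2(2t + 2)).
For t > 0 we have 2t + 2 > 2t, so |(-4t - 5)/(2t + 2) + 2| = 2/(2(2t + 2)) < 2/(2·2t) = (1/2)/t.
Thus |(-4t - 5)/(2t + 2) + 2| < eps whenever t > (1/2)/eps.
Take N = (1/2)/eps. If t > N then |(-4t - 5)/(2t + 2) + 2| < (1/2)/t < eps.

N = (1/2)/eps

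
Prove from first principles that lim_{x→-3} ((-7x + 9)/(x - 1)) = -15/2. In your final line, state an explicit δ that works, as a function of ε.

δ = min(2, 4ε)

Fix ε > 0. We want δ > 0 with 0 < |x + 3| < δ ⇒ |(-7x + 9)/(x - 1) + 15/2| < ε.
Combining over a common denominator, (-7x + 9)/(x - 1) + 15/2 = [(-7x + 9)·(-4) − 30·(x - 1)] / [(-4)·(x - 1)] = -2(x + 3) / ((-4)(x - 1)).
So |(-7x + 9)/(x - 1) + 15/2| = 2|x + 3| / (4·|x − 1|).
Require δ ≤ 2, so |x − 1| ≥ |-4| − |x + 3| > 4 − 2 = 2.
Hence |(-7x + 9)/(x - 1) + 15/2| < 2|x + 3|/(4·2) = (1/4)|x + 3|, which is < ε once |x + 3| < 4ε.
Take δ = min(2, 4ε). Then 0 < |x + 3| < δ forces both bounds, so |(-7x + 9)/(x - 1) + 15/2| < ε.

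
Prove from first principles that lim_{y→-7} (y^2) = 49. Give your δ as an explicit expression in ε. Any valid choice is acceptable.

δ = min(1, ε/15)

Fix ε > 0. We seek δ > 0 with 0 < |y + 7| < δ ⇒ |y^2 − 49| < ε.
Factor: y^2 − 49 = (y + 7)(y - 7), so |y^2 − 49| = |y + 7|·|y - 7|.
Restrict δ ≤ 1. Then |y + 7| < 1 gives |y| < 8, so by the triangle inequality |y - 7| ≤ 8 + 7 = 15.
Hence |y^2 − 49| ≤ 15|y + 7|, which is < ε once |y + 7| < ε/15.
Take δ = min(1, ε/15). If 0 < |y + 7| < δ then both bounds hold and |y^2 − 49| ≤ 15|y + 7| < 15·(ε/15) = ε.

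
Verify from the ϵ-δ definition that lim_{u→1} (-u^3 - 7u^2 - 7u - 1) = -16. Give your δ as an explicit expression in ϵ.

Let ϵ > 0. We want δ > 0 such that 0 < |u − 1| < δ implies |(-u^3 - 7u^2 - 7u - 1) + 16| < ϵ.
(-u^3 - 7u^2 - 7u - 1) + 16 = -u^3 - 7u^2 - 7u + 15 = (u − 1)(-u^2 - 8u - 15).
So |(-u^3 - 7u^2 - 7u - 1) + 16| = |u − 1|·|-u^2 - 8u - 15|.
Assume first that |u − 1| < 1, so |u| < 2. Then |-u^2 - 8u - 15| ≤ 2^2 + 8·2 + 15 = 35.
Hence |(-u^3 - 7u^2 - 7u - 1) + 16| ≤ 35|u − 1| < ϵ provided |u − 1| < ϵ/35.
Take δ = min(1, ϵ/35). Then 0 < |u − 1| < δ gives both |u − 1| < 1 and |u − 1| < ϵ/35, so |(-u^3 - 7u^2 - 7u - 1) + 16| < ϵ.

δ = min(1, ϵ/35)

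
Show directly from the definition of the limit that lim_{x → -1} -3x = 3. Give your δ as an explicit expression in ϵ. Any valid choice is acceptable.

Suppose ϵ > 0. We need δ > 0 so that 0 < |x + 1| < δ implies |(-3x) − 3| < ϵ.
|(-3x) − 3| = |-3x - 3| = 3|x + 1|.
So 3|x + 1| < ϵ exactly when |x + 1| < ϵ/3.
Take δ = ϵ/3. If 0 < |x + 1| < δ then |(-3x) − 3| = 3|x + 1| < 3·(ϵ/3) = ϵ.

δ = ϵ/3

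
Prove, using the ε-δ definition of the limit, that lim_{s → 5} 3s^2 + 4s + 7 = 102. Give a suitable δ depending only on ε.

δ = min(2, ε/40)

Suppose ε > 0. We want δ > 0 such that 0 < |s − 5| < δ implies |(3s^2 + 4s + 7) − 102| < ε.
(3s^2 + 4s + 7) − 102 = 3s^2 + 4s - 95 = (s − 5)(3s + 19).
So |(3s^2 + 4s + 7) − 102| = |s − 5|·|3s + 19|.
Assume first that |s − 5| < 2, so |s| < 7. Then |3s + 19| ≤ 3·7 + 19 = 40.
Hence |(3s^2 + 4s + 7) − 102| ≤ 40|s − 5| < ε provided |s − 5| < ε/40.
Choosing δ = min(2, ε/40) ensures both conditions, hence |(3s^2 + 4s + 7) − 102| < ε.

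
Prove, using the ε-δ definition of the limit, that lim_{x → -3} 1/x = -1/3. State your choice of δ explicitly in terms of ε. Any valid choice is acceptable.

δ = min(3/2, (9/2)ε)

Suppose ε > 0. We seek δ > 0 such that 0 < |x + 3| < δ implies |1/x + 1/3| < ε.
|1/x + 1/3| = |-3 − x|/(3·|x|) = |x + 3|/(3|x|).
Require δ ≤ 3/2 so that |x| > 3 − 3/2 = 3/2, hence 3|x| > 9/2.
Then |1/x + 1/3| < |x + 3|/(9/2), which is < ε when |x + 3| < (9/2)ε.
Take δ = min(3/2, (9/2)ε). Then 0 < |x + 3| < δ gives both |x + 3| < 3/2 and |x + 3| < (9/2)ε, so |1/x + 1/3| < ε.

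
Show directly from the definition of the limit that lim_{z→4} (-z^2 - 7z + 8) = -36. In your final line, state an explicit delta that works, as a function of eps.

Let eps > 0. We want delta > 0 such that 0 < |z − 4| < delta implies |(-z^2 - 7z + 8) + 36| < eps.
(-z^2 - 7z + 8) + 36 = -z^2 - 7z + 44 = (z − 4)(-z - 11).
So |(-z^2 - 7z + 8) + 36| = |z − 4|·|-z - 11|.
Require delta ≤ 1. Then |z − 4| < 1 gives |z| < 5, and by the triangle inequality |-z - 11| ≤ 5 + 11 = 16.
Hence |(-z^2 - 7z + 8) + 36| ≤ 16|z − 4| < eps provided |z − 4| < eps/16.
Take delta = min(1, eps/16). Then 0 < |z − 4| < delta gives both |z − 4| < 1 and |z − 4| < eps/16, so |(-z^2 - 7z + 8) + 36| < eps.

delta = min(1, eps/16)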